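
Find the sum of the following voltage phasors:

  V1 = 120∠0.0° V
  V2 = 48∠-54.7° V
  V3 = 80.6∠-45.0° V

Step 1 — Convert each phasor to rectangular form:
  V1 = 120·(cos(0.0°) + j·sin(0.0°)) = 120 V
  V2 = 48·(cos(-54.7°) + j·sin(-54.7°)) = 27.74 - j39.17 V
  V3 = 80.6·(cos(-45.0°) + j·sin(-45.0°)) = 56.99 - j56.99 V
Step 2 — Sum components: V_total = 204.7 - j96.17 V.
Step 3 — Convert to polar: |V_total| = 226.2 V, ∠V_total = -25.2°.

V_total = 226.2∠-25.2° V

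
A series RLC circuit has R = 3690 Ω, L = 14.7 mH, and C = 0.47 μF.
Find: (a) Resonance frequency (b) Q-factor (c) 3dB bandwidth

Step 1 — Resonance condition Im(Z)=0 gives ω₀ = 1/√(LC).
Step 2 — ω₀ = 1/√(0.0147·4.7e-07) = 1.203e+04 rad/s.
Step 3 — f₀ = ω₀/(2π) = 1915 Hz.
Step 4 — Series Q: Q = ω₀L/R = 1.203e+04·0.0147/3690 = 0.04793.
Step 5 — 3dB bandwidth: Δω = ω₀/Q = 2.51e+05 rad/s; BW = Δω/(2π) = 3.995e+04 Hz.

(a) f₀ = 1915 Hz  (b) Q = 0.04793  (c) BW = 3.995e+04 Hz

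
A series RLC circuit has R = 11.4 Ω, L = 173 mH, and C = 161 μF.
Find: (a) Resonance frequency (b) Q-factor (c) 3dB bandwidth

Step 1 — Resonance: ω₀ = 1/√(LC) = 1/√(0.173·0.000161) = 189.5 rad/s.
Step 2 — f₀ = ω₀/(2π) = 30.16 Hz.
Step 3 — Series Q: Q = ω₀L/R = 189.5·0.173/11.4 = 2.875.
Step 4 — Bandwidth: Δω = ω₀/Q = 65.9 rad/s; BW = Δω/(2π) = 10.49 Hz.

(a) f₀ = 30.16 Hz  (b) Q = 2.875  (c) BW = 10.49 Hz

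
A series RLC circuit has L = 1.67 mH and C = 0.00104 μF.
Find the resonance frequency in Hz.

Step 1 — Resonance condition Im(Z)=0 gives ω₀ = 1/√(LC).
Step 2 — ω₀ = 1/√(0.00167·1.04e-09) = 7.588e+05 rad/s.
Step 3 — f₀ = ω₀/(2π) = 1.208e+05 Hz.

f₀ = 1.208e+05 Hz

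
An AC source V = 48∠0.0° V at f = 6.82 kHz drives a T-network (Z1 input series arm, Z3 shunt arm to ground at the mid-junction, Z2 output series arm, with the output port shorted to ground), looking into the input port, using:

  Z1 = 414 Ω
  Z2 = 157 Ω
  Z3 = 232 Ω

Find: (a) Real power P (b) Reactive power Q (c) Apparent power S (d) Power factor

Step 1 — Angular frequency: ω = 2π·f = 2π·6820 = 4.285e+04 rad/s.
Step 2 — Component impedances:
  Z1: Z = R = 414 Ω
  Z2: Z = R = 157 Ω
  Z3: Z = R = 232 Ω
Step 3 — With the output port shorted to ground, the output series arm Z2 runs from the junction to ground; the shunt arm Z3 also runs from the junction to ground. They appear in parallel: Z3 || Z2 = 93.63 Ω.
Step 4 — Series with input arm Z1: Z_in = Z1 + (Z3 || Z2) = 507.6 Ω = 507.6∠0.0° Ω.
Step 5 — Source phasor: V = 48∠0.0° V = 48 V.
Step 6 — Current: I = V / Z = 0.09456 A = 0.09456∠0.0° A.
Step 7 — Complex power: S = V·I* = 4.539 VA.
Step 8 — Real power: P = Re(S) = 4.539 W.
Step 9 — Reactive power: Q = Im(S) = 0 VAR.
Step 10 — Apparent power: |S| = 4.539 VA.
Step 11 — Power factor: PF = P/|S| = 1 (unity).

(a) P = 4.539 W  (b) Q = 0 VAR  (c) S = 4.539 VA  (d) PF = 1 (unity)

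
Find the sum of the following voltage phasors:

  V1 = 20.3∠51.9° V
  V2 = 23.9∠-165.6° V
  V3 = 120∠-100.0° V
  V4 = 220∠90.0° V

Step 1 — Convert each phasor to rectangular form:
  V1 = 20.3·(cos(51.9°) + j·sin(51.9°)) = 12.53 + j15.97 V
  V2 = 23.9·(cos(-165.6°) + j·sin(-165.6°)) = -23.15 - j5.944 V
  V3 = 120·(cos(-100.0°) + j·sin(-100.0°)) = -20.84 - j118.2 V
  V4 = 220·(cos(90.0°) + j·sin(90.0°)) = 0 + j220 V
Step 2 — Sum components: V_total = -31.46 + j111.9 V.
Step 3 — Convert to polar: |V_total| = 116.2 V, ∠V_total = 105.7°.

V_total = 116.2∠105.7° V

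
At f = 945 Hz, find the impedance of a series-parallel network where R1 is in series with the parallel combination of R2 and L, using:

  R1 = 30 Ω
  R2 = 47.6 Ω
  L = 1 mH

Step 1 — Angular frequency: ω = 2π·f = 2π·945 = 5938 rad/s.
Step 2 — Component impedances:
  R1: Z = R = 30 Ω
  R2: Z = R = 47.6 Ω
  L: Z = jωL = j·5938·0.001 = 0 + j5.938 Ω
Step 3 — Parallel branch: R2 || L = 1/(1/R2 + 1/L) = 0.7293 + j5.847 Ω.
Step 4 — Series with R1: Z_total = R1 + (R2 || L) = 30.73 + j5.847 Ω = 31.28∠10.8° Ω.

Z = 30.73 + j5.847 Ω = 31.28∠10.8° Ω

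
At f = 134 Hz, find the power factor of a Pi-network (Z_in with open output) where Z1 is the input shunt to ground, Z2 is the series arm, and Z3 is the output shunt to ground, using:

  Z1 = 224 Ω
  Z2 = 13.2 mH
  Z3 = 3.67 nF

Step 1 — Angular frequency: ω = 2π·f = 2π·134 = 841.9 rad/s.
Step 2 — Component impedances:
  Z1: Z = R = 224 Ω
  Z2: Z = jωL = j·841.9·0.0132 = 0 + j11.11 Ω
  Z3: Z = 1/(jωC) = -j/(ω·C) = 0 - j3.236e+05 Ω
Step 3 — With open output, the series arm Z2 and the output shunt Z3 appear in series to ground: Z2 + Z3 = 0 - j3.236e+05 Ω.
Step 4 — Parallel with input shunt Z1: Z_in = Z1 || (Z2 + Z3) = 224 - j0.155 Ω = 224∠-0.0° Ω.
Step 5 — Power factor: PF = cos(φ) = Re(Z)/|Z| = 224/224 = 1.
Step 6 — Type: Im(Z) = -0.155 ⇒ leading (phase φ = -0.0°).

PF = 1 (leading, φ = -0.0°)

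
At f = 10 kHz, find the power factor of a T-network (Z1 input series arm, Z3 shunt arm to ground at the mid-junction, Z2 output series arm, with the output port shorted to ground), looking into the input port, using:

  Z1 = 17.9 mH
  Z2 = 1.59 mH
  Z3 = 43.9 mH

Step 1 — Angular frequency: ω = 2π·f = 2π·1e+04 = 6.283e+04 rad/s.
Step 2 — Component impedances:
  Z1: Z = jωL = j·6.283e+04·0.0179 = 0 + j1125 Ω
  Z2: Z = jωL = j·6.283e+04·0.00159 = 0 + j99.9 Ω
  Z3: Z = jωL = j·6.283e+04·0.0439 = 0 + j2758 Ω
Step 3 — With the output port shorted to ground, the output series arm Z2 runs from the junction to ground; the shunt arm Z3 also runs from the junction to ground. They appear in parallel: Z3 || Z2 = 0 + j96.41 Ω.
Step 4 — Series with input arm Z1: Z_in = Z1 + (Z3 || Z2) = 0 + j1221 Ω = 1221∠90.0° Ω.
Step 5 — Power factor: PF = cos(φ) = Re(Z)/|Z| = 0/1221 = 0.
Step 6 — Type: Im(Z) = 1221 ⇒ lagging (phase φ = 90.0°).

PF = 0 (lagging, φ = 90.0°)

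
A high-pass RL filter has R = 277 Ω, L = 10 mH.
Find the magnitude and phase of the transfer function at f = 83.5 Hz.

Step 1 — Angular frequency: ω = 2π·83.5 = 524.6 rad/s.
Step 2 — Transfer function: H(jω) = jωL/(R + jωL).
Step 3 — Numerator jωL = j·5.246; denominator R + jωL = 277 + j5.246.
Step 4 — H = 0.0003586 + j0.01893.
Step 5 — Magnitude: |H| = 0.01894 (-34.5 dB); phase: φ = 88.9°.

|H| = 0.01894 (-34.5 dB), φ = 88.9°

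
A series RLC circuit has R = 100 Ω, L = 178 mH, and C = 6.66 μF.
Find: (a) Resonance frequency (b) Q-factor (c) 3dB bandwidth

Step 1 — Resonance: ω₀ = 1/√(LC) = 1/√(0.178·6.66e-06) = 918.4 rad/s.
Step 2 — f₀ = ω₀/(2π) = 146.2 Hz.
Step 3 — Series Q: Q = ω₀L/R = 918.4·0.178/100 = 1.635.
Step 4 — Bandwidth: Δω = ω₀/Q = 561.8 rad/s; BW = Δω/(2π) = 89.41 Hz.

(a) f₀ = 146.2 Hz  (b) Q = 1.635  (c) BW = 89.41 Hz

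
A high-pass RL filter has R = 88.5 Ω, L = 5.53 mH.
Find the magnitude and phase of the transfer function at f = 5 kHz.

Step 1 — Angular frequency: ω = 2π·5000 = 3.142e+04 rad/s.
Step 2 — Transfer function: H(jω) = jωL/(R + jωL).
Step 3 — Numerator jωL = j·173.7; denominator R + jωL = 88.5 + j173.7.
Step 4 — H = 0.794 + j0.4045.
Step 5 — Magnitude: |H| = 0.891 (-1.0 dB); phase: φ = 27.0°.

|H| = 0.891 (-1.0 dB), φ = 27.0°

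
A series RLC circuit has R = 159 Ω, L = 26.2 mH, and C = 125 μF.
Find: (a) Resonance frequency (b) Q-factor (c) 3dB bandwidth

Step 1 — Resonance: ω₀ = 1/√(LC) = 1/√(0.0262·0.000125) = 552.6 rad/s.
Step 2 — f₀ = ω₀/(2π) = 87.95 Hz.
Step 3 — Series Q: Q = ω₀L/R = 552.6·0.0262/159 = 0.09105.
Step 4 — Bandwidth: Δω = ω₀/Q = 6069 rad/s; BW = Δω/(2π) = 965.9 Hz.

(a) f₀ = 87.95 Hz  (b) Q = 0.09105  (c) BW = 965.9 Hz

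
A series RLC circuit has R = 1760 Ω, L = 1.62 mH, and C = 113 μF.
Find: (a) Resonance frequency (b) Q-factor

Step 1 — Resonance condition Im(Z)=0 gives ω₀ = 1/√(LC).
Step 2 — ω₀ = 1/√(0.00162·0.000113) = 2337 rad/s.
Step 3 — f₀ = ω₀/(2π) = 372 Hz.
Step 4 — Series Q: Q = ω₀L/R = 2337·0.00162/1760 = 0.002151.

(a) f₀ = 372 Hz  (b) Q = 0.002151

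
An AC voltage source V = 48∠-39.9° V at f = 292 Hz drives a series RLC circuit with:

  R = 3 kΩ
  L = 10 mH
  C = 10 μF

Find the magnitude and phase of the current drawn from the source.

Step 1 — Angular frequency: ω = 2π·f = 2π·292 = 1835 rad/s.
Step 2 — Component impedances:
  R: Z = R = 3000 Ω
  L: Z = jωL = j·1835·0.01 = 0 + j18.35 Ω
  C: Z = 1/(jωC) = -j/(ω·C) = 0 - j54.51 Ω
Step 3 — Series combination: Z_total = R + L + C = 3000 - j36.16 Ω = 3000∠-0.7° Ω.
Step 4 — Source phasor: V = 48∠-39.9° V = 36.82 - j30.79 V.
Step 5 — Ohm's law: I = V / Z_total = (36.82 - j30.79) / (3000 - j36.16) = 0.0124 - j0.01011 A.
Step 6 — Convert to polar: |I| = 0.016 A, ∠I = -39.2°.

I = 0.016∠-39.2° A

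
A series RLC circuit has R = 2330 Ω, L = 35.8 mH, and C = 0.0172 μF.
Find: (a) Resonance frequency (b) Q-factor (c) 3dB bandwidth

Step 1 — Resonance: ω₀ = 1/√(LC) = 1/√(0.0358·1.72e-08) = 4.03e+04 rad/s.
Step 2 — f₀ = ω₀/(2π) = 6414 Hz.
Step 3 — Series Q: Q = ω₀L/R = 4.03e+04·0.0358/2330 = 0.6192.
Step 4 — Bandwidth: Δω = ω₀/Q = 6.508e+04 rad/s; BW = Δω/(2π) = 1.036e+04 Hz.

(a) f₀ = 6414 Hz  (b) Q = 0.6192  (c) BW = 1.036e+04 Hz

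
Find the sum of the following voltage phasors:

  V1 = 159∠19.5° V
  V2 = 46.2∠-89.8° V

Step 1 — Convert each phasor to rectangular form:
  V1 = 159·(cos(19.5°) + j·sin(19.5°)) = 149.9 + j53.08 V
  V2 = 46.2·(cos(-89.8°) + j·sin(-89.8°)) = 0.1613 - j46.2 V
Step 2 — Sum components: V_total = 150 + j6.876 V.
Step 3 — Convert to polar: |V_total| = 150.2 V, ∠V_total = 2.6°.

V_total = 150.2∠2.6° V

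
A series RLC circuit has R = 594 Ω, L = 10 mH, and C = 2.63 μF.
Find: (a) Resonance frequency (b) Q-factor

Step 1 — Resonance condition Im(Z)=0 gives ω₀ = 1/√(LC).
Step 2 — ω₀ = 1/√(0.01·2.63e-06) = 6166 rad/s.
Step 3 — f₀ = ω₀/(2π) = 981.4 Hz.
Step 4 — Series Q: Q = ω₀L/R = 6166·0.01/594 = 0.1038.

(a) f₀ = 981.4 Hz  (b) Q = 0.1038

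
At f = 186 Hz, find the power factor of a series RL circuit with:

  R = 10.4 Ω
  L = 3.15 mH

Step 1 — Angular frequency: ω = 2π·f = 2π·186 = 1169 rad/s.
Step 2 — Component impedances:
  R: Z = R = 10.4 Ω
  L: Z = jωL = j·1169·0.00315 = 0 + j3.681 Ω
Step 3 — Series combination: Z_total = R + L = 10.4 + j3.681 Ω = 11.03∠19.5° Ω.
Step 4 — Power factor: PF = cos(φ) = Re(Z)/|Z| = 10.4/11.032 = 0.9427.
Step 5 — Type: Im(Z) = 3.681 ⇒ lagging (phase φ = 19.5°).

PF = 0.9427 (lagging, φ = 19.5°)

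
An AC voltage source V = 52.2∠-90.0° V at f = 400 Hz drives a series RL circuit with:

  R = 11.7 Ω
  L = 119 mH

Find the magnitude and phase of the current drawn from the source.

Step 1 — Angular frequency: ω = 2π·f = 2π·400 = 2513 rad/s.
Step 2 — Component impedances:
  R: Z = R = 11.7 Ω
  L: Z = jωL = j·2513·0.119 = 0 + j299.1 Ω
Step 3 — Series combination: Z_total = R + L = 11.7 + j299.1 Ω = 299.3∠87.8° Ω.
Step 4 — Source phasor: V = 52.2∠-90.0° V = 0 - j52.2 V.
Step 5 — Ohm's law: I = V / Z_total = (0 - j52.2) / (11.7 + j299.1) = -0.1743 - j0.006817 A.
Step 6 — Convert to polar: |I| = 0.1744 A, ∠I = -177.8°.

I = 0.1744∠-177.8° A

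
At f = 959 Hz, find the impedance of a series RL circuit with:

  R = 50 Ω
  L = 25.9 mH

Step 1 — Angular frequency: ω = 2π·f = 2π·959 = 6026 rad/s.
Step 2 — Component impedances:
  R: Z = R = 50 Ω
  L: Z = jωL = j·6026·0.0259 = 0 + j156.1 Ω
Step 3 — Series combination: Z_total = R + L = 50 + j156.1 Ω = 163.9∠72.2° Ω.

Z = 50 + j156.1 Ω = 163.9∠72.2° Ω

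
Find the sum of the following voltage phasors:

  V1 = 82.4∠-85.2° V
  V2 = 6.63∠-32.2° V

Step 1 — Convert each phasor to rectangular form:
  V1 = 82.4·(cos(-85.2°) + j·sin(-85.2°)) = 6.895 - j82.11 V
  V2 = 6.63·(cos(-32.2°) + j·sin(-32.2°)) = 5.61 - j3.533 V
Step 2 — Sum components: V_total = 12.51 - j85.64 V.
Step 3 — Convert to polar: |V_total| = 86.55 V, ∠V_total = -81.7°.

V_total = 86.55∠-81.7° V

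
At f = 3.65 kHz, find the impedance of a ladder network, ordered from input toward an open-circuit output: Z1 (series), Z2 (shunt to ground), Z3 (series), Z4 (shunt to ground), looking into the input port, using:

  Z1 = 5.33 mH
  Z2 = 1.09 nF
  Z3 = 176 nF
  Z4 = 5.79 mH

Step 1 — Angular frequency: ω = 2π·f = 2π·3650 = 2.293e+04 rad/s.
Step 2 — Component impedances:
  Z1: Z = jωL = j·2.293e+04·0.00533 = 0 + j122.2 Ω
  Z2: Z = 1/(jωC) = -j/(ω·C) = 0 - j4e+04 Ω
  Z3: Z = 1/(jωC) = -j/(ω·C) = 0 - j247.8 Ω
  Z4: Z = jωL = j·2.293e+04·0.00579 = 0 + j132.8 Ω
Step 3 — Ladder network (open output): work backward from the far end, alternating series and parallel combinations. Z_in = 0 + j7.601 Ω = 7.601∠90.0° Ω.

Z = 0 + j7.601 Ω = 7.601∠90.0° Ω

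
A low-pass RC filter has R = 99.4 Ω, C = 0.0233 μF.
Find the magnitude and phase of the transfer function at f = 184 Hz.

Step 1 — Angular frequency: ω = 2π·184 = 1156 rad/s.
Step 2 — Transfer function: H(jω) = 1/(1 + jωRC).
Step 3 — Denominator: 1 + jωRC = 1 + j·1156·99.4·2.33e-08 = 1 + j0.002678.
Step 4 — H = 1 - j0.002678.
Step 5 — Magnitude: |H| = 1 (-0.0 dB); phase: φ = -0.2°.

|H| = 1 (-0.0 dB), φ = -0.2°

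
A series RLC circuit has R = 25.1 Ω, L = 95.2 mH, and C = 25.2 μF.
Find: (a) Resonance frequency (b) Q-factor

Step 1 — Resonance condition Im(Z)=0 gives ω₀ = 1/√(LC).
Step 2 — ω₀ = 1/√(0.0952·2.52e-05) = 645.6 rad/s.
Step 3 — f₀ = ω₀/(2π) = 102.8 Hz.
Step 4 — Series Q: Q = ω₀L/R = 645.6·0.0952/25.1 = 2.449.

(a) f₀ = 102.8 Hz  (b) Q = 2.449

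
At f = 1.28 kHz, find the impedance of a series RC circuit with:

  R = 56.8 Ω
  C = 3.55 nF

Step 1 — Angular frequency: ω = 2π·f = 2π·1280 = 8042 rad/s.
Step 2 — Component impedances:
  R: Z = R = 56.8 Ω
  C: Z = 1/(jωC) = -j/(ω·C) = 0 - j3.503e+04 Ω
Step 3 — Series combination: Z_total = R + C = 56.8 - j3.503e+04 Ω = 3.503e+04∠-89.9° Ω.

Z = 56.8 - j3.503e+04 Ω = 3.503e+04∠-89.9° Ω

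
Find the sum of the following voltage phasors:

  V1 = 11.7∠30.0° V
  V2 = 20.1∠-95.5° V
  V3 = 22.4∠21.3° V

Step 1 — Convert each phasor to rectangular form:
  V1 = 11.7·(cos(30.0°) + j·sin(30.0°)) = 10.13 + j5.85 V
  V2 = 20.1·(cos(-95.5°) + j·sin(-95.5°)) = -1.926 - j20.01 V
  V3 = 22.4·(cos(21.3°) + j·sin(21.3°)) = 20.87 + j8.137 V
Step 2 — Sum components: V_total = 29.08 - j6.021 V.
Step 3 — Convert to polar: |V_total| = 29.69 V, ∠V_total = -11.7°.

V_total = 29.69∠-11.7° V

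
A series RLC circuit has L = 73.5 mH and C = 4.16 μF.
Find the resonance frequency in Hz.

Step 1 — Resonance condition Im(Z)=0 gives ω₀ = 1/√(LC).
Step 2 — ω₀ = 1/√(0.0735·4.16e-06) = 1808 rad/s.
Step 3 — f₀ = ω₀/(2π) = 287.8 Hz.

f₀ = 287.8 Hz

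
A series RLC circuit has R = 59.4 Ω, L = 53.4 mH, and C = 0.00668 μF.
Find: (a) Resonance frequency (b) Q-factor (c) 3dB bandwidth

Step 1 — Resonance: ω₀ = 1/√(LC) = 1/√(0.0534·6.68e-09) = 5.295e+04 rad/s.
Step 2 — f₀ = ω₀/(2π) = 8427 Hz.
Step 3 — Series Q: Q = ω₀L/R = 5.295e+04·0.0534/59.4 = 47.6.
Step 4 — Bandwidth: Δω = ω₀/Q = 1112 rad/s; BW = Δω/(2π) = 177 Hz.

(a) f₀ = 8427 Hz  (b) Q = 47.6  (c) BW = 177 Hz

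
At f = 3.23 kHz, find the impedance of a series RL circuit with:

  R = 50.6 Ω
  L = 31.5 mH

Step 1 — Angular frequency: ω = 2π·f = 2π·3230 = 2.029e+04 rad/s.
Step 2 — Component impedances:
  R: Z = R = 50.6 Ω
  L: Z = jωL = j·2.029e+04·0.0315 = 0 + j639.3 Ω
Step 3 — Series combination: Z_total = R + L = 50.6 + j639.3 Ω = 641.3∠85.5° Ω.

Z = 50.6 + j639.3 Ω = 641.3∠85.5° Ω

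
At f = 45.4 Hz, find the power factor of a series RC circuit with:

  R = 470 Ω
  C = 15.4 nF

Step 1 — Angular frequency: ω = 2π·f = 2π·45.4 = 285.3 rad/s.
Step 2 — Component impedances:
  R: Z = R = 470 Ω
  C: Z = 1/(jωC) = -j/(ω·C) = 0 - j2.276e+05 Ω
Step 3 — Series combination: Z_total = R + C = 470 - j2.276e+05 Ω = 2.276e+05∠-89.9° Ω.
Step 4 — Power factor: PF = cos(φ) = Re(Z)/|Z| = 470/2.276e+05 = 0.002065.
Step 5 — Type: Im(Z) = -2.276e+05 ⇒ leading (phase φ = -89.9°).

PF = 0.002065 (leading, φ = -89.9°)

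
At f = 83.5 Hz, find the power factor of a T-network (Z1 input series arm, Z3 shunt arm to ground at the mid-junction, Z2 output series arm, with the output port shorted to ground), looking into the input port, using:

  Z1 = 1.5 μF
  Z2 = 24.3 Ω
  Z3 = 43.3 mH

Step 1 — Angular frequency: ω = 2π·f = 2π·83.5 = 524.6 rad/s.
Step 2 — Component impedances:
  Z1: Z = 1/(jωC) = -j/(ω·C) = 0 - j1271 Ω
  Z2: Z = R = 24.3 Ω
  Z3: Z = jωL = j·524.6·0.0433 = 0 + j22.72 Ω
Step 3 — With the output port shorted to ground, the output series arm Z2 runs from the junction to ground; the shunt arm Z3 also runs from the junction to ground. They appear in parallel: Z3 || Z2 = 11.33 + j12.12 Ω.
Step 4 — Series with input arm Z1: Z_in = Z1 + (Z3 || Z2) = 11.33 - j1259 Ω = 1259∠-89.5° Ω.
Step 5 — Power factor: PF = cos(φ) = Re(Z)/|Z| = 11.333/1258.6 = 0.009004.
Step 6 — Type: Im(Z) = -1259 ⇒ leading (phase φ = -89.5°).

PF = 0.009004 (leading, φ = -89.5°)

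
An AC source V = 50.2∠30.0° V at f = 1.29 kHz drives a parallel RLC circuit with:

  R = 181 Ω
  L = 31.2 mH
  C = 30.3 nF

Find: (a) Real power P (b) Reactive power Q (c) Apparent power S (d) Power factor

Step 1 — Angular frequency: ω = 2π·f = 2π·1290 = 8105 rad/s.
Step 2 — Component impedances:
  R: Z = R = 181 Ω
  L: Z = jωL = j·8105·0.0312 = 0 + j252.9 Ω
  C: Z = 1/(jωC) = -j/(ω·C) = 0 - j4072 Ω
Step 3 — Parallel combination: 1/Z_total = 1/R + 1/L + 1/C; Z_total = 124.8 + j83.76 Ω = 150.3∠33.9° Ω.
Step 4 — Source phasor: V = 50.2∠30.0° V = 43.47 + j25.1 V.
Step 5 — Current: I = V / Z = 0.3333 - j0.02256 A = 0.334∠-3.9° A.
Step 6 — Complex power: S = V·I* = 13.92 + j9.346 VA.
Step 7 — Real power: P = Re(S) = 13.92 W.
Step 8 — Reactive power: Q = Im(S) = 9.346 VAR.
Step 9 — Apparent power: |S| = 16.77 VA.
Step 10 — Power factor: PF = P/|S| = 0.8303 (lagging).

(a) P = 13.92 W  (b) Q = 9.346 VAR  (c) S = 16.77 VA  (d) PF = 0.8303 (lagging)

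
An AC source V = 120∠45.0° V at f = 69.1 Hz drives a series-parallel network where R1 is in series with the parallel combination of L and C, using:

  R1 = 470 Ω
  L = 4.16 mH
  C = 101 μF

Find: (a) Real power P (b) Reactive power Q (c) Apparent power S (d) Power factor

Step 1 — Angular frequency: ω = 2π·f = 2π·69.1 = 434.2 rad/s.
Step 2 — Component impedances:
  R1: Z = R = 470 Ω
  L: Z = jωL = j·434.2·0.00416 = 0 + j1.806 Ω
  C: Z = 1/(jωC) = -j/(ω·C) = 0 - j22.8 Ω
Step 3 — Parallel branch: L || C = 1/(1/L + 1/C) = 0 + j1.961 Ω.
Step 4 — Series with R1: Z_total = R1 + (L || C) = 470 + j1.961 Ω = 470∠0.2° Ω.
Step 5 — Source phasor: V = 120∠45.0° V = 84.85 + j84.85 V.
Step 6 — Current: I = V / Z = 0.1813 + j0.1798 A = 0.2553∠44.8° A.
Step 7 — Complex power: S = V·I* = 30.64 + j0.1279 VA.
Step 8 — Real power: P = Re(S) = 30.64 W.
Step 9 — Reactive power: Q = Im(S) = 0.1279 VAR.
Step 10 — Apparent power: |S| = 30.64 VA.
Step 11 — Power factor: PF = P/|S| = 1 (lagging).

(a) P = 30.64 W  (b) Q = 0.1279 VAR  (c) S = 30.64 VA  (d) PF = 1 (lagging)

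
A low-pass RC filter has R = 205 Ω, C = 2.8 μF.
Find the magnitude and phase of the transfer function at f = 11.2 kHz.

Step 1 — Angular frequency: ω = 2π·1.12e+04 = 7.037e+04 rad/s.
Step 2 — Transfer function: H(jω) = 1/(1 + jωRC).
Step 3 — Denominator: 1 + jωRC = 1 + j·7.037e+04·205·2.8e-06 = 1 + j40.39.
Step 4 — H = 0.0006125 - j0.02474.
Step 5 — Magnitude: |H| = 0.02475 (-32.1 dB); phase: φ = -88.6°.

|H| = 0.02475 (-32.1 dB), φ = -88.6°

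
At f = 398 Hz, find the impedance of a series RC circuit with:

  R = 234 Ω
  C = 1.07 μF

Step 1 — Angular frequency: ω = 2π·f = 2π·398 = 2501 rad/s.
Step 2 — Component impedances:
  R: Z = R = 234 Ω
  C: Z = 1/(jωC) = -j/(ω·C) = 0 - j373.7 Ω
Step 3 — Series combination: Z_total = R + C = 234 - j373.7 Ω = 440.9∠-57.9° Ω.

Z = 234 - j373.7 Ω = 440.9∠-57.9° Ω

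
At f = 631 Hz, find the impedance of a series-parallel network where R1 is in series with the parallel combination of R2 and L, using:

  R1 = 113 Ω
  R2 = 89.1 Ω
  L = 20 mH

Step 1 — Angular frequency: ω = 2π·f = 2π·631 = 3965 rad/s.
Step 2 — Component impedances:
  R1: Z = R = 113 Ω
  R2: Z = R = 89.1 Ω
  L: Z = jωL = j·3965·0.02 = 0 + j79.29 Ω
Step 3 — Parallel branch: R2 || L = 1/(1/R2 + 1/L) = 39.38 + j44.25 Ω.
Step 4 — Series with R1: Z_total = R1 + (R2 || L) = 152.4 + j44.25 Ω = 158.7∠16.2° Ω.

Z = 152.4 + j44.25 Ω = 158.7∠16.2° Ω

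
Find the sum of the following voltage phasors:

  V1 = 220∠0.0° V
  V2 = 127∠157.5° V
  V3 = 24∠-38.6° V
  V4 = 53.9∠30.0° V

Step 1 — Convert each phasor to rectangular form:
  V1 = 220·(cos(0.0°) + j·sin(0.0°)) = 220 V
  V2 = 127·(cos(157.5°) + j·sin(157.5°)) = -117.3 + j48.6 V
  V3 = 24·(cos(-38.6°) + j·sin(-38.6°)) = 18.76 - j14.97 V
  V4 = 53.9·(cos(30.0°) + j·sin(30.0°)) = 46.68 + j26.95 V
Step 2 — Sum components: V_total = 168.1 + j60.58 V.
Step 3 — Convert to polar: |V_total| = 178.7 V, ∠V_total = 19.8°.

V_total = 178.7∠19.8° V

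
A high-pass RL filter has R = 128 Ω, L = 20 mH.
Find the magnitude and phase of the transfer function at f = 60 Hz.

Step 1 — Angular frequency: ω = 2π·60 = 377 rad/s.
Step 2 — Transfer function: H(jω) = jωL/(R + jωL).
Step 3 — Numerator jωL = j·7.54; denominator R + jωL = 128 + j7.54.
Step 4 — H = 0.003458 + j0.0587.
Step 5 — Magnitude: |H| = 0.0588 (-24.6 dB); phase: φ = 86.6°.

|H| = 0.0588 (-24.6 dB), φ = 86.6°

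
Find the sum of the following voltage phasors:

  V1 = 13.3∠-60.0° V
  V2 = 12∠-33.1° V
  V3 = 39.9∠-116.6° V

Step 1 — Convert each phasor to rectangular form:
  V1 = 13.3·(cos(-60.0°) + j·sin(-60.0°)) = 6.65 - j11.52 V
  V2 = 12·(cos(-33.1°) + j·sin(-33.1°)) = 10.05 - j6.553 V
  V3 = 39.9·(cos(-116.6°) + j·sin(-116.6°)) = -17.87 - j35.68 V
Step 2 — Sum components: V_total = -1.163 - j53.75 V.
Step 3 — Convert to polar: |V_total| = 53.76 V, ∠V_total = -91.2°.

V_total = 53.76∠-91.2° V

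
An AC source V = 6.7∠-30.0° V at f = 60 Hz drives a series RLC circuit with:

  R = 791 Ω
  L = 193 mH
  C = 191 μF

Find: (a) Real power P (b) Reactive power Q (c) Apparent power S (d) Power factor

Step 1 — Angular frequency: ω = 2π·f = 2π·60 = 377 rad/s.
Step 2 — Component impedances:
  R: Z = R = 791 Ω
  L: Z = jωL = j·377·0.193 = 0 + j72.76 Ω
  C: Z = 1/(jωC) = -j/(ω·C) = 0 - j13.89 Ω
Step 3 — Series combination: Z_total = R + L + C = 791 + j58.87 Ω = 793.2∠4.3° Ω.
Step 4 — Source phasor: V = 6.7∠-30.0° V = 5.802 - j3.35 V.
Step 5 — Current: I = V / Z = 0.006982 - j0.004755 A = 0.008447∠-34.3° A.
Step 6 — Complex power: S = V·I* = 0.05644 + j0.004201 VA.
Step 7 — Real power: P = Re(S) = 0.05644 W.
Step 8 — Reactive power: Q = Im(S) = 0.004201 VAR.
Step 9 — Apparent power: |S| = 0.05659 VA.
Step 10 — Power factor: PF = P/|S| = 0.9972 (lagging).

(a) P = 0.05644 W  (b) Q = 0.004201 VAR  (c) S = 0.05659 VA  (d) PF = 0.9972 (lagging)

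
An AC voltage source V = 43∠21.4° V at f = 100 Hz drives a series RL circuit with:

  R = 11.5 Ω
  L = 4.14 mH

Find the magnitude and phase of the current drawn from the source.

Step 1 — Angular frequency: ω = 2π·f = 2π·100 = 628.3 rad/s.
Step 2 — Component impedances:
  R: Z = R = 11.5 Ω
  L: Z = jωL = j·628.3·0.00414 = 0 + j2.601 Ω
Step 3 — Series combination: Z_total = R + L = 11.5 + j2.601 Ω = 11.79∠12.7° Ω.
Step 4 — Source phasor: V = 43∠21.4° V = 40.04 + j15.69 V.
Step 5 — Ohm's law: I = V / Z_total = (40.04 + j15.69) / (11.5 + j2.601) = 3.605 + j0.5488 A.
Step 6 — Convert to polar: |I| = 3.647 A, ∠I = 8.7°.

I = 3.647∠8.7° A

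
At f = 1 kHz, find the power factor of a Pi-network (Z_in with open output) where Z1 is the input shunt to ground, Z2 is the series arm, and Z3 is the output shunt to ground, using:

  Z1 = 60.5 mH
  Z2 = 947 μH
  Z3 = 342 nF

Step 1 — Angular frequency: ω = 2π·f = 2π·1000 = 6283 rad/s.
Step 2 — Component impedances:
  Z1: Z = jωL = j·6283·0.0605 = 0 + j380.1 Ω
  Z2: Z = jωL = j·6283·0.000947 = 0 + j5.95 Ω
  Z3: Z = 1/(jωC) = -j/(ω·C) = 0 - j465.4 Ω
Step 3 — With open output, the series arm Z2 and the output shunt Z3 appear in series to ground: Z2 + Z3 = 0 - j459.4 Ω.
Step 4 — Parallel with input shunt Z1: Z_in = Z1 || (Z2 + Z3) = 0 + j2203 Ω = 2203∠90.0° Ω.
Step 5 — Power factor: PF = cos(φ) = Re(Z)/|Z| = -0/2203 = -0.
Step 6 — Type: Im(Z) = 2203 ⇒ lagging (phase φ = 90.0°).

PF = -0 (lagging, φ = 90.0°)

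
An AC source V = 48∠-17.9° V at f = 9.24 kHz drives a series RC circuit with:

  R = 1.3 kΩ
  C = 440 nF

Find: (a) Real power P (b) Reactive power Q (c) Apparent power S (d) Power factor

Step 1 — Angular frequency: ω = 2π·f = 2π·9240 = 5.806e+04 rad/s.
Step 2 — Component impedances:
  R: Z = R = 1300 Ω
  C: Z = 1/(jωC) = -j/(ω·C) = 0 - j39.15 Ω
Step 3 — Series combination: Z_total = R + C = 1300 - j39.15 Ω = 1301∠-1.7° Ω.
Step 4 — Source phasor: V = 48∠-17.9° V = 45.68 - j14.75 V.
Step 5 — Current: I = V / Z = 0.03545 - j0.01028 A = 0.03691∠-16.2° A.
Step 6 — Complex power: S = V·I* = 1.771 - j0.05332 VA.
Step 7 — Real power: P = Re(S) = 1.771 W.
Step 8 — Reactive power: Q = Im(S) = -0.05332 VAR.
Step 9 — Apparent power: |S| = 1.772 VA.
Step 10 — Power factor: PF = P/|S| = 0.9995 (leading).

(a) P = 1.771 W  (b) Q = -0.05332 VAR  (c) S = 1.772 VA  (d) PF = 0.9995 (leading)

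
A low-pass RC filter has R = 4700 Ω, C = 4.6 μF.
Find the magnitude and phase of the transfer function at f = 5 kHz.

Step 1 — Angular frequency: ω = 2π·5000 = 3.142e+04 rad/s.
Step 2 — Transfer function: H(jω) = 1/(1 + jωRC).
Step 3 — Denominator: 1 + jωRC = 1 + j·3.142e+04·4700·4.6e-06 = 1 + j679.2.
Step 4 — H = 2.168e-06 - j0.001472.
Step 5 — Magnitude: |H| = 0.001472 (-56.6 dB); phase: φ = -89.9°.

|H| = 0.001472 (-56.6 dB), φ = -89.9°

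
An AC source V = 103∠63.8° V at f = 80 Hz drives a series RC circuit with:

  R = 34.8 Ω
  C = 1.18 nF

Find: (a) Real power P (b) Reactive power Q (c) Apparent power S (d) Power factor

Step 1 — Angular frequency: ω = 2π·f = 2π·80 = 502.7 rad/s.
Step 2 — Component impedances:
  R: Z = R = 34.8 Ω
  C: Z = 1/(jωC) = -j/(ω·C) = 0 - j1.686e+06 Ω
Step 3 — Series combination: Z_total = R + C = 34.8 - j1.686e+06 Ω = 1.686e+06∠-90.0° Ω.
Step 4 — Source phasor: V = 103∠63.8° V = 45.48 + j92.42 V.
Step 5 — Current: I = V / Z = -5.482e-05 + j2.697e-05 A = 6.109e-05∠153.8° A.
Step 6 — Complex power: S = V·I* = 1.299e-07 - j0.006293 VA.
Step 7 — Real power: P = Re(S) = 1.299e-07 W.
Step 8 — Reactive power: Q = Im(S) = -0.006293 VAR.
Step 9 — Apparent power: |S| = 0.006293 VA.
Step 10 — Power factor: PF = P/|S| = 2.064e-05 (leading).

(a) P = 1.299e-07 W  (b) Q = -0.006293 VAR  (c) S = 0.006293 VA  (d) PF = 2.064e-05 (leading)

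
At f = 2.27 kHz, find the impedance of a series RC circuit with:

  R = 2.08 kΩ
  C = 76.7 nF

Step 1 — Angular frequency: ω = 2π·f = 2π·2270 = 1.426e+04 rad/s.
Step 2 — Component impedances:
  R: Z = R = 2080 Ω
  C: Z = 1/(jωC) = -j/(ω·C) = 0 - j914.1 Ω
Step 3 — Series combination: Z_total = R + C = 2080 - j914.1 Ω = 2272∠-23.7° Ω.

Z = 2080 - j914.1 Ω = 2272∠-23.7° Ω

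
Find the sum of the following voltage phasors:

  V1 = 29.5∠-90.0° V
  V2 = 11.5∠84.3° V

Step 1 — Convert each phasor to rectangular form:
  V1 = 29.5·(cos(-90.0°) + j·sin(-90.0°)) = 0 - j29.5 V
  V2 = 11.5·(cos(84.3°) + j·sin(84.3°)) = 1.142 + j11.44 V
Step 2 — Sum components: V_total = 1.142 - j18.06 V.
Step 3 — Convert to polar: |V_total| = 18.09 V, ∠V_total = -86.4°.

V_total = 18.09∠-86.4° V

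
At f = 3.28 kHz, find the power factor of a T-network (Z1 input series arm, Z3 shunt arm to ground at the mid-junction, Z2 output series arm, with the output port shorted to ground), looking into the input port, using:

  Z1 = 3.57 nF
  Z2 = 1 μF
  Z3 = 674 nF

Step 1 — Angular frequency: ω = 2π·f = 2π·3280 = 2.061e+04 rad/s.
Step 2 — Component impedances:
  Z1: Z = 1/(jωC) = -j/(ω·C) = 0 - j1.359e+04 Ω
  Z2: Z = 1/(jωC) = -j/(ω·C) = 0 - j48.52 Ω
  Z3: Z = 1/(jωC) = -j/(ω·C) = 0 - j71.99 Ω
Step 3 — With the output port shorted to ground, the output series arm Z2 runs from the junction to ground; the shunt arm Z3 also runs from the junction to ground. They appear in parallel: Z3 || Z2 = 0 - j28.99 Ω.
Step 4 — Series with input arm Z1: Z_in = Z1 + (Z3 || Z2) = 0 - j1.362e+04 Ω = 1.362e+04∠-90.0° Ω.
Step 5 — Power factor: PF = cos(φ) = Re(Z)/|Z| = 0/1.362e+04 = 0.
Step 6 — Type: Im(Z) = -1.362e+04 ⇒ leading (phase φ = -90.0°).

PF = 0 (leading, φ = -90.0°)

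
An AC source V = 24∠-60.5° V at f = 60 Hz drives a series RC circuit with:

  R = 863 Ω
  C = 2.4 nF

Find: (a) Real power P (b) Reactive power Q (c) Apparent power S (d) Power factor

Step 1 — Angular frequency: ω = 2π·f = 2π·60 = 377 rad/s.
Step 2 — Component impedances:
  R: Z = R = 863 Ω
  C: Z = 1/(jωC) = -j/(ω·C) = 0 - j1.105e+06 Ω
Step 3 — Series combination: Z_total = R + C = 863 - j1.105e+06 Ω = 1.105e+06∠-90.0° Ω.
Step 4 — Source phasor: V = 24∠-60.5° V = 11.82 - j20.89 V.
Step 5 — Current: I = V / Z = 1.891e-05 + j1.068e-05 A = 2.171e-05∠29.5° A.
Step 6 — Complex power: S = V·I* = 4.069e-07 - j0.0005212 VA.
Step 7 — Real power: P = Re(S) = 4.069e-07 W.
Step 8 — Reactive power: Q = Im(S) = -0.0005212 VAR.
Step 9 — Apparent power: |S| = 0.0005212 VA.
Step 10 — Power factor: PF = P/|S| = 0.0007808 (leading).

(a) P = 4.069e-07 W  (b) Q = -0.0005212 VAR  (c) S = 0.0005212 VA  (d) PF = 0.0007808 (leading)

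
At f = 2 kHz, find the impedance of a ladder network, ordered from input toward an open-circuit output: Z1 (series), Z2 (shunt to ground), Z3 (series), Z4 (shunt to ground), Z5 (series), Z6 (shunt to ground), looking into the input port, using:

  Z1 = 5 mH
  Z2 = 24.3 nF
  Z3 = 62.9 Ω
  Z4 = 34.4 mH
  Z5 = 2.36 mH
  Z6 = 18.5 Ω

Step 1 — Angular frequency: ω = 2π·f = 2π·2000 = 1.257e+04 rad/s.
Step 2 — Component impedances:
  Z1: Z = jωL = j·1.257e+04·0.005 = 0 + j62.83 Ω
  Z2: Z = 1/(jωC) = -j/(ω·C) = 0 - j3275 Ω
  Z3: Z = R = 62.9 Ω
  Z4: Z = jωL = j·1.257e+04·0.0344 = 0 + j432.3 Ω
  Z5: Z = jωL = j·1.257e+04·0.00236 = 0 + j29.66 Ω
  Z6: Z = R = 18.5 Ω
Step 3 — Ladder network (open output): work backward from the far end, alternating series and parallel combinations. Z_in = 80.42 + j89.52 Ω = 120.3∠48.1° Ω.

Z = 80.42 + j89.52 Ω = 120.3∠48.1° Ω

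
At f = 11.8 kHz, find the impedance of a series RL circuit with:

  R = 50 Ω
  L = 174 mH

Step 1 — Angular frequency: ω = 2π·f = 2π·1.18e+04 = 7.414e+04 rad/s.
Step 2 — Component impedances:
  R: Z = R = 50 Ω
  L: Z = jωL = j·7.414e+04·0.174 = 0 + j1.29e+04 Ω
Step 3 — Series combination: Z_total = R + L = 50 + j1.29e+04 Ω = 1.29e+04∠89.8° Ω.

Z = 50 + j1.29e+04 Ω = 1.29e+04∠89.8° Ω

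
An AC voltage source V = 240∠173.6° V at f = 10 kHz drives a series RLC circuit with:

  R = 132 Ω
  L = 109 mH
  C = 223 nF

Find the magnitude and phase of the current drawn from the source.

Step 1 — Angular frequency: ω = 2π·f = 2π·1e+04 = 6.283e+04 rad/s.
Step 2 — Component impedances:
  R: Z = R = 132 Ω
  L: Z = jωL = j·6.283e+04·0.109 = 0 + j6849 Ω
  C: Z = 1/(jωC) = -j/(ω·C) = 0 - j71.37 Ω
Step 3 — Series combination: Z_total = R + L + C = 132 + j6777 Ω = 6779∠88.9° Ω.
Step 4 — Source phasor: V = 240∠173.6° V = -238.5 + j26.75 V.
Step 5 — Ohm's law: I = V / Z_total = (-238.5 + j26.75) / (132 + j6777) = 0.003261 + j0.03526 A.
Step 6 — Convert to polar: |I| = 0.03541 A, ∠I = 84.7°.

I = 0.03541∠84.7° A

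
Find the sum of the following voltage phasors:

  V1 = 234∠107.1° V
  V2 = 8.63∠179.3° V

Step 1 — Convert each phasor to rectangular form:
  V1 = 234·(cos(107.1°) + j·sin(107.1°)) = -68.81 + j223.7 V
  V2 = 8.63·(cos(179.3°) + j·sin(179.3°)) = -8.629 + j0.1054 V
Step 2 — Sum components: V_total = -77.43 + j223.8 V.
Step 3 — Convert to polar: |V_total| = 236.8 V, ∠V_total = 109.1°.

V_total = 236.8∠109.1° V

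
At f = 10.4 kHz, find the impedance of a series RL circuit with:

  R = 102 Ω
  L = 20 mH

Step 1 — Angular frequency: ω = 2π·f = 2π·1.04e+04 = 6.535e+04 rad/s.
Step 2 — Component impedances:
  R: Z = R = 102 Ω
  L: Z = jωL = j·6.535e+04·0.02 = 0 + j1307 Ω
Step 3 — Series combination: Z_total = R + L = 102 + j1307 Ω = 1311∠85.5° Ω.

Z = 102 + j1307 Ω = 1311∠85.5° Ω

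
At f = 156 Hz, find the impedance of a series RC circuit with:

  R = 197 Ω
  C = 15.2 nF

Step 1 — Angular frequency: ω = 2π·f = 2π·156 = 980.2 rad/s.
Step 2 — Component impedances:
  R: Z = R = 197 Ω
  C: Z = 1/(jωC) = -j/(ω·C) = 0 - j6.712e+04 Ω
Step 3 — Series combination: Z_total = R + C = 197 - j6.712e+04 Ω = 6.712e+04∠-89.8° Ω.

Z = 197 - j6.712e+04 Ω = 6.712e+04∠-89.8° Ω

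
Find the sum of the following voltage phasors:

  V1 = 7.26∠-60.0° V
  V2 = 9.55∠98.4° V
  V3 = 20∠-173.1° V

Step 1 — Convert each phasor to rectangular form:
  V1 = 7.26·(cos(-60.0°) + j·sin(-60.0°)) = 3.63 - j6.287 V
  V2 = 9.55·(cos(98.4°) + j·sin(98.4°)) = -1.395 + j9.448 V
  V3 = 20·(cos(-173.1°) + j·sin(-173.1°)) = -19.86 - j2.403 V
Step 2 — Sum components: V_total = -17.62 + j0.7575 V.
Step 3 — Convert to polar: |V_total| = 17.64 V, ∠V_total = 177.5°.

V_total = 17.64∠177.5° V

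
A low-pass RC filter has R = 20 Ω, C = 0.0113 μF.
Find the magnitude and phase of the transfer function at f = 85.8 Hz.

Step 1 — Angular frequency: ω = 2π·85.8 = 539.1 rad/s.
Step 2 — Transfer function: H(jω) = 1/(1 + jωRC).
Step 3 — Denominator: 1 + jωRC = 1 + j·539.1·20·1.13e-08 = 1 + j0.0001218.
Step 4 — H = 1 - j0.0001218.
Step 5 — Magnitude: |H| = 1 (-0.0 dB); phase: φ = -0.0°.

|H| = 1 (-0.0 dB), φ = -0.0°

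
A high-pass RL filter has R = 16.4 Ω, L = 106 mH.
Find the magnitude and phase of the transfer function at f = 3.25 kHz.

Step 1 — Angular frequency: ω = 2π·3250 = 2.042e+04 rad/s.
Step 2 — Transfer function: H(jω) = jωL/(R + jωL).
Step 3 — Numerator jωL = j·2165; denominator R + jωL = 16.4 + j2165.
Step 4 — H = 0.9999 + j0.007576.
Step 5 — Magnitude: |H| = 1 (-0.0 dB); phase: φ = 0.4°.

|H| = 1 (-0.0 dB), φ = 0.4°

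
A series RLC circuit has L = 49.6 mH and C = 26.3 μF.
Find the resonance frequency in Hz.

Step 1 — Resonance condition Im(Z)=0 gives ω₀ = 1/√(LC).
Step 2 — ω₀ = 1/√(0.0496·2.63e-05) = 875.6 rad/s.
Step 3 — f₀ = ω₀/(2π) = 139.3 Hz.

f₀ = 139.3 Hz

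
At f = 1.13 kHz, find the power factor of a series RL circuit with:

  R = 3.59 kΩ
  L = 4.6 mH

Step 1 — Angular frequency: ω = 2π·f = 2π·1130 = 7100 rad/s.
Step 2 — Component impedances:
  R: Z = R = 3590 Ω
  L: Z = jωL = j·7100·0.0046 = 0 + j32.66 Ω
Step 3 — Series combination: Z_total = R + L = 3590 + j32.66 Ω = 3590∠0.5° Ω.
Step 4 — Power factor: PF = cos(φ) = Re(Z)/|Z| = 3590/3590 = 1.
Step 5 — Type: Im(Z) = 32.66 ⇒ lagging (phase φ = 0.5°).

PF = 1 (lagging, φ = 0.5°)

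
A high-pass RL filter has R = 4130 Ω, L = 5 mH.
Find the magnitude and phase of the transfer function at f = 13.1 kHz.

Step 1 — Angular frequency: ω = 2π·1.31e+04 = 8.231e+04 rad/s.
Step 2 — Transfer function: H(jω) = jωL/(R + jωL).
Step 3 — Numerator jωL = j·411.5; denominator R + jωL = 4130 + j411.5.
Step 4 — H = 0.009832 + j0.09867.
Step 5 — Magnitude: |H| = 0.09916 (-20.1 dB); phase: φ = 84.3°.

|H| = 0.09916 (-20.1 dB), φ = 84.3°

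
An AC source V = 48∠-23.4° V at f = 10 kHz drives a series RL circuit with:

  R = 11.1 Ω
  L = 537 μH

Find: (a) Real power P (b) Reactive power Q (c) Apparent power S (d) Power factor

Step 1 — Angular frequency: ω = 2π·f = 2π·1e+04 = 6.283e+04 rad/s.
Step 2 — Component impedances:
  R: Z = R = 11.1 Ω
  L: Z = jωL = j·6.283e+04·0.000537 = 0 + j33.74 Ω
Step 3 — Series combination: Z_total = R + L = 11.1 + j33.74 Ω = 35.52∠71.8° Ω.
Step 4 — Source phasor: V = 48∠-23.4° V = 44.05 - j19.06 V.
Step 5 — Current: I = V / Z = -0.1222 - j1.346 A = 1.351∠-95.2° A.
Step 6 — Complex power: S = V·I* = 20.27 + j61.62 VA.
Step 7 — Real power: P = Re(S) = 20.27 W.
Step 8 — Reactive power: Q = Im(S) = 61.62 VAR.
Step 9 — Apparent power: |S| = 64.87 VA.
Step 10 — Power factor: PF = P/|S| = 0.3125 (lagging).

(a) P = 20.27 W  (b) Q = 61.62 VAR  (c) S = 64.87 VA  (d) PF = 0.3125 (lagging)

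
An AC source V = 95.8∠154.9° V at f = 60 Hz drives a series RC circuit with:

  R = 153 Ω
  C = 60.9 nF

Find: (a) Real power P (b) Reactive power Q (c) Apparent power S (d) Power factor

Step 1 — Angular frequency: ω = 2π·f = 2π·60 = 377 rad/s.
Step 2 — Component impedances:
  R: Z = R = 153 Ω
  C: Z = 1/(jωC) = -j/(ω·C) = 0 - j4.356e+04 Ω
Step 3 — Series combination: Z_total = R + C = 153 - j4.356e+04 Ω = 4.356e+04∠-89.8° Ω.
Step 4 — Source phasor: V = 95.8∠154.9° V = -86.75 + j40.64 V.
Step 5 — Current: I = V / Z = -0.00094 - j0.001988 A = 0.002199∠-115.3° A.
Step 6 — Complex power: S = V·I* = 0.0007401 - j0.2107 VA.
Step 7 — Real power: P = Re(S) = 0.0007401 W.
Step 8 — Reactive power: Q = Im(S) = -0.2107 VAR.
Step 9 — Apparent power: |S| = 0.2107 VA.
Step 10 — Power factor: PF = P/|S| = 0.003513 (leading).

(a) P = 0.0007401 W  (b) Q = -0.2107 VAR  (c) S = 0.2107 VA  (d) PF = 0.003513 (leading)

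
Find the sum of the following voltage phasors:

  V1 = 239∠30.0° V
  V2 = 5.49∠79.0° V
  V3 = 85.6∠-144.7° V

Step 1 — Convert each phasor to rectangular form:
  V1 = 239·(cos(30.0°) + j·sin(30.0°)) = 207 + j119.5 V
  V2 = 5.49·(cos(79.0°) + j·sin(79.0°)) = 1.048 + j5.389 V
  V3 = 85.6·(cos(-144.7°) + j·sin(-144.7°)) = -69.86 - j49.46 V
Step 2 — Sum components: V_total = 138.2 + j75.42 V.
Step 3 — Convert to polar: |V_total| = 157.4 V, ∠V_total = 28.6°.

V_total = 157.4∠28.6° V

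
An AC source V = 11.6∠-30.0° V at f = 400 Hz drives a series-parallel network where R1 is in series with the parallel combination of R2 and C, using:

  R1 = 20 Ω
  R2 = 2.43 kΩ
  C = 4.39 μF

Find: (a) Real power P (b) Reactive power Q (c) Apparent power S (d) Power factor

Step 1 — Angular frequency: ω = 2π·f = 2π·400 = 2513 rad/s.
Step 2 — Component impedances:
  R1: Z = R = 20 Ω
  R2: Z = R = 2430 Ω
  C: Z = 1/(jωC) = -j/(ω·C) = 0 - j90.63 Ω
Step 3 — Parallel branch: R2 || C = 1/(1/R2 + 1/C) = 3.376 - j90.51 Ω.
Step 4 — Series with R1: Z_total = R1 + (R2 || C) = 23.38 - j90.51 Ω = 93.48∠-75.5° Ω.
Step 5 — Source phasor: V = 11.6∠-30.0° V = 10.05 - j5.8 V.
Step 6 — Current: I = V / Z = 0.08695 + j0.08854 A = 0.1241∠45.5° A.
Step 7 — Complex power: S = V·I* = 0.36 - j1.394 VA.
Step 8 — Real power: P = Re(S) = 0.36 W.
Step 9 — Reactive power: Q = Im(S) = -1.394 VAR.
Step 10 — Apparent power: |S| = 1.439 VA.
Step 11 — Power factor: PF = P/|S| = 0.2501 (leading).

(a) P = 0.36 W  (b) Q = -1.394 VAR  (c) S = 1.439 VA  (d) PF = 0.2501 (leading)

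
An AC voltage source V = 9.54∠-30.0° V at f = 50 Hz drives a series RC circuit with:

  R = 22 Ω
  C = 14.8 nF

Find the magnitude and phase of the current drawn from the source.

Step 1 — Angular frequency: ω = 2π·f = 2π·50 = 314.2 rad/s.
Step 2 — Component impedances:
  R: Z = R = 22 Ω
  C: Z = 1/(jωC) = -j/(ω·C) = 0 - j2.151e+05 Ω
Step 3 — Series combination: Z_total = R + C = 22 - j2.151e+05 Ω = 2.151e+05∠-90.0° Ω.
Step 4 — Source phasor: V = 9.54∠-30.0° V = 8.262 - j4.77 V.
Step 5 — Ohm's law: I = V / Z_total = (8.262 - j4.77) / (22 - j2.151e+05) = 2.218e-05 + j3.841e-05 A.
Step 6 — Convert to polar: |I| = 4.436e-05 A, ∠I = 60.0°.

I = 4.436e-05∠60.0° A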